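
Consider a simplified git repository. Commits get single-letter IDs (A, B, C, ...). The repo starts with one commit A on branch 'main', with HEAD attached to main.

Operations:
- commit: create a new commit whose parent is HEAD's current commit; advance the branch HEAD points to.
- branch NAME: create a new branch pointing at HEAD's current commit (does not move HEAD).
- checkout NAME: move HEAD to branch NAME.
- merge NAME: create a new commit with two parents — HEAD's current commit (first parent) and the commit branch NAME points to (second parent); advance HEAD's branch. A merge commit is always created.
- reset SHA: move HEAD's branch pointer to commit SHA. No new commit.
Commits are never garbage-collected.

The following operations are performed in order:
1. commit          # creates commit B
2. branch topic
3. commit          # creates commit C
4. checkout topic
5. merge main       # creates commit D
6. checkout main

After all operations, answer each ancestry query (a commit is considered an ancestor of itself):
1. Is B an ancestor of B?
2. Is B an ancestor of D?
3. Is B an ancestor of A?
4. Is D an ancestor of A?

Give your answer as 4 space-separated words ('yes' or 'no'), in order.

After op 1 (commit): HEAD=main@B [main=B]
After op 2 (branch): HEAD=main@B [main=B topic=B]
After op 3 (commit): HEAD=main@C [main=C topic=B]
After op 4 (checkout): HEAD=topic@B [main=C topic=B]
After op 5 (merge): HEAD=topic@D [main=C topic=D]
After op 6 (checkout): HEAD=main@C [main=C topic=D]
ancestors(B) = {A,B}; B in? yes
ancestors(D) = {A,B,C,D}; B in? yes
ancestors(A) = {A}; B in? no
ancestors(A) = {A}; D in? no

Answer: yes yes no no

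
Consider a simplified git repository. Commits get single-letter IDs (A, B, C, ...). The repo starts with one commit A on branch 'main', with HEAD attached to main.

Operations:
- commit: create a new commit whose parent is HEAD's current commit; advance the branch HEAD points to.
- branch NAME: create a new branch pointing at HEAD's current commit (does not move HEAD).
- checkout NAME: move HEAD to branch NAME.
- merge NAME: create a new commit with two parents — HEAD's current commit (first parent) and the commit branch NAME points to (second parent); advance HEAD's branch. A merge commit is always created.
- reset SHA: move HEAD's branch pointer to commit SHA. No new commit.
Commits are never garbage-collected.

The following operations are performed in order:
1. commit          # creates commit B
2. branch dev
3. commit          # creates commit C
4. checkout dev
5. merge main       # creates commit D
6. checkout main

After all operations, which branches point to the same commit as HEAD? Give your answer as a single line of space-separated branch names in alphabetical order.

Answer: main

Derivation:
After op 1 (commit): HEAD=main@B [main=B]
After op 2 (branch): HEAD=main@B [dev=B main=B]
After op 3 (commit): HEAD=main@C [dev=B main=C]
After op 4 (checkout): HEAD=dev@B [dev=B main=C]
After op 5 (merge): HEAD=dev@D [dev=D main=C]
After op 6 (checkout): HEAD=main@C [dev=D main=C]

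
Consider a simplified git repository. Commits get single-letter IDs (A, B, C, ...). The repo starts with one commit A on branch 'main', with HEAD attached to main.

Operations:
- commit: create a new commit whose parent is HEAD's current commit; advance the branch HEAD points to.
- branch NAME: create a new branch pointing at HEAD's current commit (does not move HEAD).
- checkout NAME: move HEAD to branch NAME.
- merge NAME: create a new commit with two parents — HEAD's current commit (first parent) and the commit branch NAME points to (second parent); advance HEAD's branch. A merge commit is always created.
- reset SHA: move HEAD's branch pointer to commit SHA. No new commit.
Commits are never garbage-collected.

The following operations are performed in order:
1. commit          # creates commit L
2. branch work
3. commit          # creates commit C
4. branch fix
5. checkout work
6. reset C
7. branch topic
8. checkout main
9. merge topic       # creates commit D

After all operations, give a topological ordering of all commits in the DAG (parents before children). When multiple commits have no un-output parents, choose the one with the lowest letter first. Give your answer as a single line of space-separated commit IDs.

Answer: A L C D

Derivation:
After op 1 (commit): HEAD=main@L [main=L]
After op 2 (branch): HEAD=main@L [main=L work=L]
After op 3 (commit): HEAD=main@C [main=C work=L]
After op 4 (branch): HEAD=main@C [fix=C main=C work=L]
After op 5 (checkout): HEAD=work@L [fix=C main=C work=L]
After op 6 (reset): HEAD=work@C [fix=C main=C work=C]
After op 7 (branch): HEAD=work@C [fix=C main=C topic=C work=C]
After op 8 (checkout): HEAD=main@C [fix=C main=C topic=C work=C]
After op 9 (merge): HEAD=main@D [fix=C main=D topic=C work=C]
commit A: parents=[]
commit C: parents=['L']
commit D: parents=['C', 'C']
commit L: parents=['A']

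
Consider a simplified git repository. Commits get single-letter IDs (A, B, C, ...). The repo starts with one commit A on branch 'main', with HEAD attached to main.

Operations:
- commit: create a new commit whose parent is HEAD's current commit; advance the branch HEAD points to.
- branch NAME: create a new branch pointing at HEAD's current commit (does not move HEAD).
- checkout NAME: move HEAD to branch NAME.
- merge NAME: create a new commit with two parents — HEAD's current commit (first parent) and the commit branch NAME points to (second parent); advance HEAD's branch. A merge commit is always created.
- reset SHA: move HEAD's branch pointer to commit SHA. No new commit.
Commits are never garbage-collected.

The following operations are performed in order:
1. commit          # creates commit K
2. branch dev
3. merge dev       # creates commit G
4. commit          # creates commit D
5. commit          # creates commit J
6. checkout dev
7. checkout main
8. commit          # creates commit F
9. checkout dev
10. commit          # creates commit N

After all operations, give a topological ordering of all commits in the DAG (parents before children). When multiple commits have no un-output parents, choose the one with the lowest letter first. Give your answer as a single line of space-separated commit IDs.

Answer: A K G D J F N

Derivation:
After op 1 (commit): HEAD=main@K [main=K]
After op 2 (branch): HEAD=main@K [dev=K main=K]
After op 3 (merge): HEAD=main@G [dev=K main=G]
After op 4 (commit): HEAD=main@D [dev=K main=D]
After op 5 (commit): HEAD=main@J [dev=K main=J]
After op 6 (checkout): HEAD=dev@K [dev=K main=J]
After op 7 (checkout): HEAD=main@J [dev=K main=J]
After op 8 (commit): HEAD=main@F [dev=K main=F]
After op 9 (checkout): HEAD=dev@K [dev=K main=F]
After op 10 (commit): HEAD=dev@N [dev=N main=F]
commit A: parents=[]
commit D: parents=['G']
commit F: parents=['J']
commit G: parents=['K', 'K']
commit J: parents=['D']
commit K: parents=['A']
commit N: parents=['K']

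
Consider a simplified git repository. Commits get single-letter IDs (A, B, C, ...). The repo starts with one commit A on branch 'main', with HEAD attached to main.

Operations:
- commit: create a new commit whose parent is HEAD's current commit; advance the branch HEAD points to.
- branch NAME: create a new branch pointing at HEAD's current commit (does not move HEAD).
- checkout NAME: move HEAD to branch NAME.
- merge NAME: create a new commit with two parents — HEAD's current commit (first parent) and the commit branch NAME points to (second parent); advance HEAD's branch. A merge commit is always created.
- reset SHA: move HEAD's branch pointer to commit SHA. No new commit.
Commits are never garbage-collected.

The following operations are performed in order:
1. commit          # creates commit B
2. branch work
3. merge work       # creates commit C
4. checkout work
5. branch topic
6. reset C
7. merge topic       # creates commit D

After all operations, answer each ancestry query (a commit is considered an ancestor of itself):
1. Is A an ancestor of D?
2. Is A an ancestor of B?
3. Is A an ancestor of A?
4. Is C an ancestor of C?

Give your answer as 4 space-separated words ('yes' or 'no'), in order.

After op 1 (commit): HEAD=main@B [main=B]
After op 2 (branch): HEAD=main@B [main=B work=B]
After op 3 (merge): HEAD=main@C [main=C work=B]
After op 4 (checkout): HEAD=work@B [main=C work=B]
After op 5 (branch): HEAD=work@B [main=C topic=B work=B]
After op 6 (reset): HEAD=work@C [main=C topic=B work=C]
After op 7 (merge): HEAD=work@D [main=C topic=B work=D]
ancestors(D) = {A,B,C,D}; A in? yes
ancestors(B) = {A,B}; A in? yes
ancestors(A) = {A}; A in? yes
ancestors(C) = {A,B,C}; C in? yes

Answer: yes yes yes yes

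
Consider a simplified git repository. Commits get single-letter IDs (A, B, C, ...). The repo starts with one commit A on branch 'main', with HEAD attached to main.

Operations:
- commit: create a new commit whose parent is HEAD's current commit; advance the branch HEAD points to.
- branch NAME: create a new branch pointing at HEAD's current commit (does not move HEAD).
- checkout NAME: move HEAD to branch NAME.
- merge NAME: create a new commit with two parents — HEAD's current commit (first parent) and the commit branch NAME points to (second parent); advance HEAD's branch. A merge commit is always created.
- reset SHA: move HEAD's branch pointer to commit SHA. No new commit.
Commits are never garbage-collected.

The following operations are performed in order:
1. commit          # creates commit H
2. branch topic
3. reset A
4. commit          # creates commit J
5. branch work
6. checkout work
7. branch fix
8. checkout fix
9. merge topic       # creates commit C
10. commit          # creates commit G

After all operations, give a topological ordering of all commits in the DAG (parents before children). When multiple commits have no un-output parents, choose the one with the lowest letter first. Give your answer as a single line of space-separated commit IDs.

Answer: A H J C G

Derivation:
After op 1 (commit): HEAD=main@H [main=H]
After op 2 (branch): HEAD=main@H [main=H topic=H]
After op 3 (reset): HEAD=main@A [main=A topic=H]
After op 4 (commit): HEAD=main@J [main=J topic=H]
After op 5 (branch): HEAD=main@J [main=J topic=H work=J]
After op 6 (checkout): HEAD=work@J [main=J topic=H work=J]
After op 7 (branch): HEAD=work@J [fix=J main=J topic=H work=J]
After op 8 (checkout): HEAD=fix@J [fix=J main=J topic=H work=J]
After op 9 (merge): HEAD=fix@C [fix=C main=J topic=H work=J]
After op 10 (commit): HEAD=fix@G [fix=G main=J topic=H work=J]
commit A: parents=[]
commit C: parents=['J', 'H']
commit G: parents=['C']
commit H: parents=['A']
commit J: parents=['A']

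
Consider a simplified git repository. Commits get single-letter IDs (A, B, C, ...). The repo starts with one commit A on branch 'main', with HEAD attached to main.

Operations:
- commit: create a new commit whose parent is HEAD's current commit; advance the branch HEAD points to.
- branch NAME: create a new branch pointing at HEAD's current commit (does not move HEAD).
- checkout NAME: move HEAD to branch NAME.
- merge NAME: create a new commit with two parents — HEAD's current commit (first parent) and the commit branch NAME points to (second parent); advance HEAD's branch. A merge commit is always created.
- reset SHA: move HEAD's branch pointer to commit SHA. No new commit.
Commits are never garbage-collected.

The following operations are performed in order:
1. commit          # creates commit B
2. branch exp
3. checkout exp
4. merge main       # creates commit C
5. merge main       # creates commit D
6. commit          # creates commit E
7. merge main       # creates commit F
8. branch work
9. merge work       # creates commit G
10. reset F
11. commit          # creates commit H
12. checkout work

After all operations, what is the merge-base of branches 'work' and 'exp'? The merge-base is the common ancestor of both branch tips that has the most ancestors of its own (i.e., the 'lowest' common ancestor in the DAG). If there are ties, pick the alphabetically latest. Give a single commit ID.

Answer: F

Derivation:
After op 1 (commit): HEAD=main@B [main=B]
After op 2 (branch): HEAD=main@B [exp=B main=B]
After op 3 (checkout): HEAD=exp@B [exp=B main=B]
After op 4 (merge): HEAD=exp@C [exp=C main=B]
After op 5 (merge): HEAD=exp@D [exp=D main=B]
After op 6 (commit): HEAD=exp@E [exp=E main=B]
After op 7 (merge): HEAD=exp@F [exp=F main=B]
After op 8 (branch): HEAD=exp@F [exp=F main=B work=F]
After op 9 (merge): HEAD=exp@G [exp=G main=B work=F]
After op 10 (reset): HEAD=exp@F [exp=F main=B work=F]
After op 11 (commit): HEAD=exp@H [exp=H main=B work=F]
After op 12 (checkout): HEAD=work@F [exp=H main=B work=F]
ancestors(work=F): ['A', 'B', 'C', 'D', 'E', 'F']
ancestors(exp=H): ['A', 'B', 'C', 'D', 'E', 'F', 'H']
common: ['A', 'B', 'C', 'D', 'E', 'F']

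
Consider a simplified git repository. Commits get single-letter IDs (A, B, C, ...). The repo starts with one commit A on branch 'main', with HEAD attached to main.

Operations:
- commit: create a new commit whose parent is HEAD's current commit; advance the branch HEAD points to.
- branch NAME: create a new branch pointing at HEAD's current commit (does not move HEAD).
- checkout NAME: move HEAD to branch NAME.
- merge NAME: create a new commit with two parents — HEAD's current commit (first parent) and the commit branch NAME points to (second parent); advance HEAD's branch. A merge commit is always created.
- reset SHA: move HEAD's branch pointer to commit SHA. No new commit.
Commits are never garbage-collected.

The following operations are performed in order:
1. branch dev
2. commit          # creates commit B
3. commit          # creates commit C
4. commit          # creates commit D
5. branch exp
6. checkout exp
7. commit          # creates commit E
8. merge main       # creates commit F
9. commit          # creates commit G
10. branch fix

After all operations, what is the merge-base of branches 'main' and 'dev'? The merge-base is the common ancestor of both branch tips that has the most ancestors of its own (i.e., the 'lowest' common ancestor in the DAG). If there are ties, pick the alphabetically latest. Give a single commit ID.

Answer: A

Derivation:
After op 1 (branch): HEAD=main@A [dev=A main=A]
After op 2 (commit): HEAD=main@B [dev=A main=B]
After op 3 (commit): HEAD=main@C [dev=A main=C]
After op 4 (commit): HEAD=main@D [dev=A main=D]
After op 5 (branch): HEAD=main@D [dev=A exp=D main=D]
After op 6 (checkout): HEAD=exp@D [dev=A exp=D main=D]
After op 7 (commit): HEAD=exp@E [dev=A exp=E main=D]
After op 8 (merge): HEAD=exp@F [dev=A exp=F main=D]
After op 9 (commit): HEAD=exp@G [dev=A exp=G main=D]
After op 10 (branch): HEAD=exp@G [dev=A exp=G fix=G main=D]
ancestors(main=D): ['A', 'B', 'C', 'D']
ancestors(dev=A): ['A']
common: ['A']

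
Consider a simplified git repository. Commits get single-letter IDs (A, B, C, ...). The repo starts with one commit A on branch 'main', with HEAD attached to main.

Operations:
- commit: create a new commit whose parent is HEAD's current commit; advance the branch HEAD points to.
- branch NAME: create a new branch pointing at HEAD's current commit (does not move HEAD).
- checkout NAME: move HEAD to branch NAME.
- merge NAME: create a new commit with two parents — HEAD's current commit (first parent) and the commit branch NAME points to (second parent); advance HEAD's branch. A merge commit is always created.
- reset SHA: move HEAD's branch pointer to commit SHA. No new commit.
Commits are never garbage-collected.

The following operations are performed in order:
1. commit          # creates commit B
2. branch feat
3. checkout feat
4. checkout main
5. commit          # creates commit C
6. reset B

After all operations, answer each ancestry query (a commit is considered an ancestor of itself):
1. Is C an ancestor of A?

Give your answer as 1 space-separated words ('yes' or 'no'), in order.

Answer: no

Derivation:
After op 1 (commit): HEAD=main@B [main=B]
After op 2 (branch): HEAD=main@B [feat=B main=B]
After op 3 (checkout): HEAD=feat@B [feat=B main=B]
After op 4 (checkout): HEAD=main@B [feat=B main=B]
After op 5 (commit): HEAD=main@C [feat=B main=C]
After op 6 (reset): HEAD=main@B [feat=B main=B]
ancestors(A) = {A}; C in? no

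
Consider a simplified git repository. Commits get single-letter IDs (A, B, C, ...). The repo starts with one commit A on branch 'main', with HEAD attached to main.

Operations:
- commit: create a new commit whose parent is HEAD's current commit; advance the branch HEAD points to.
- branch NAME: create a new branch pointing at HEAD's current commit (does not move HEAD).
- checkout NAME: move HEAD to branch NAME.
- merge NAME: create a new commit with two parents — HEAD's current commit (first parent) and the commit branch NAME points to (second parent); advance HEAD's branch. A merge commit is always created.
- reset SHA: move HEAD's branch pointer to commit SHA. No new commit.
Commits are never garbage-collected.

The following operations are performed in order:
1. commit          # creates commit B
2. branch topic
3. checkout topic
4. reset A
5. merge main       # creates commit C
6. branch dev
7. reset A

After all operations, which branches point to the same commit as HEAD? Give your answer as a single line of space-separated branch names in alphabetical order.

Answer: topic

Derivation:
After op 1 (commit): HEAD=main@B [main=B]
After op 2 (branch): HEAD=main@B [main=B topic=B]
After op 3 (checkout): HEAD=topic@B [main=B topic=B]
After op 4 (reset): HEAD=topic@A [main=B topic=A]
After op 5 (merge): HEAD=topic@C [main=B topic=C]
After op 6 (branch): HEAD=topic@C [dev=C main=B topic=C]
After op 7 (reset): HEAD=topic@A [dev=C main=B topic=A]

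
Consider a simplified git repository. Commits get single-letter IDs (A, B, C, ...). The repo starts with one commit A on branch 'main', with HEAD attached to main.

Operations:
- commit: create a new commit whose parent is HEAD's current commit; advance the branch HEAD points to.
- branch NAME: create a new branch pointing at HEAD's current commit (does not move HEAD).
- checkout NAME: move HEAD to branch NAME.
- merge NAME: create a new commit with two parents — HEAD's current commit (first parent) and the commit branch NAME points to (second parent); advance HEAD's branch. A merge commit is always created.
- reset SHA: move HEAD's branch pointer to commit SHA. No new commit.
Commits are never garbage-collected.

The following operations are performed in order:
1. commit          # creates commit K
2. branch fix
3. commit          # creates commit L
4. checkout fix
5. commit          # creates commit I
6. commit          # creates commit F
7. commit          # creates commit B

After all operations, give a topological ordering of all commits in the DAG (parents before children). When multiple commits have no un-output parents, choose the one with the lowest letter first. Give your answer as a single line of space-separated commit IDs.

After op 1 (commit): HEAD=main@K [main=K]
After op 2 (branch): HEAD=main@K [fix=K main=K]
After op 3 (commit): HEAD=main@L [fix=K main=L]
After op 4 (checkout): HEAD=fix@K [fix=K main=L]
After op 5 (commit): HEAD=fix@I [fix=I main=L]
After op 6 (commit): HEAD=fix@F [fix=F main=L]
After op 7 (commit): HEAD=fix@B [fix=B main=L]
commit A: parents=[]
commit B: parents=['F']
commit F: parents=['I']
commit I: parents=['K']
commit K: parents=['A']
commit L: parents=['K']

Answer: A K I F B L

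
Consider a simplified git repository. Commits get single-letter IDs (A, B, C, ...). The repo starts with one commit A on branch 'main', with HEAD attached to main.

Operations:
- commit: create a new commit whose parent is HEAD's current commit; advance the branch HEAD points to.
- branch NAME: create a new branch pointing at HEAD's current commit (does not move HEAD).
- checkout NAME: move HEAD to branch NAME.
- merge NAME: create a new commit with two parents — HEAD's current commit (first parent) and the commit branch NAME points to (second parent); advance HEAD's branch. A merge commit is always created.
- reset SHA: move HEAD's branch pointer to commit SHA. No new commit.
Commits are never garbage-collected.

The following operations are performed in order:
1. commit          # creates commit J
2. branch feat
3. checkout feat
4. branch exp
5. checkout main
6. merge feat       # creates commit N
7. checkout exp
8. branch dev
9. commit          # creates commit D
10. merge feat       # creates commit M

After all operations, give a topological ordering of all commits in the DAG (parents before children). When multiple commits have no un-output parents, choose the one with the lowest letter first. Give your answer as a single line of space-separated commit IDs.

After op 1 (commit): HEAD=main@J [main=J]
After op 2 (branch): HEAD=main@J [feat=J main=J]
After op 3 (checkout): HEAD=feat@J [feat=J main=J]
After op 4 (branch): HEAD=feat@J [exp=J feat=J main=J]
After op 5 (checkout): HEAD=main@J [exp=J feat=J main=J]
After op 6 (merge): HEAD=main@N [exp=J feat=J main=N]
After op 7 (checkout): HEAD=exp@J [exp=J feat=J main=N]
After op 8 (branch): HEAD=exp@J [dev=J exp=J feat=J main=N]
After op 9 (commit): HEAD=exp@D [dev=J exp=D feat=J main=N]
After op 10 (merge): HEAD=exp@M [dev=J exp=M feat=J main=N]
commit A: parents=[]
commit D: parents=['J']
commit J: parents=['A']
commit M: parents=['D', 'J']
commit N: parents=['J', 'J']

Answer: A J D M N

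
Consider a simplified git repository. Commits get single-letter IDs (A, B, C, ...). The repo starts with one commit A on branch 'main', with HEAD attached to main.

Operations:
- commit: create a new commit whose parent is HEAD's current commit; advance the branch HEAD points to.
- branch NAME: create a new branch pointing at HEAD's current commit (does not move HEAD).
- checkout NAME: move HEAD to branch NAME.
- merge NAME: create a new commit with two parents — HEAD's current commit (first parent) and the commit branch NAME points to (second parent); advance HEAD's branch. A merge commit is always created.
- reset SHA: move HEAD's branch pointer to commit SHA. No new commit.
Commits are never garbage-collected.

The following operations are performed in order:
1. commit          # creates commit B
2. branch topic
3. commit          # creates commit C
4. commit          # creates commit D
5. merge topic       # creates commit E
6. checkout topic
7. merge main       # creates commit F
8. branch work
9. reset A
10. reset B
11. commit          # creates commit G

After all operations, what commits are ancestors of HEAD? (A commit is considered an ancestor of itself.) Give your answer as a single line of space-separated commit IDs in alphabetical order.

After op 1 (commit): HEAD=main@B [main=B]
After op 2 (branch): HEAD=main@B [main=B topic=B]
After op 3 (commit): HEAD=main@C [main=C topic=B]
After op 4 (commit): HEAD=main@D [main=D topic=B]
After op 5 (merge): HEAD=main@E [main=E topic=B]
After op 6 (checkout): HEAD=topic@B [main=E topic=B]
After op 7 (merge): HEAD=topic@F [main=E topic=F]
After op 8 (branch): HEAD=topic@F [main=E topic=F work=F]
After op 9 (reset): HEAD=topic@A [main=E topic=A work=F]
After op 10 (reset): HEAD=topic@B [main=E topic=B work=F]
After op 11 (commit): HEAD=topic@G [main=E topic=G work=F]

Answer: A B G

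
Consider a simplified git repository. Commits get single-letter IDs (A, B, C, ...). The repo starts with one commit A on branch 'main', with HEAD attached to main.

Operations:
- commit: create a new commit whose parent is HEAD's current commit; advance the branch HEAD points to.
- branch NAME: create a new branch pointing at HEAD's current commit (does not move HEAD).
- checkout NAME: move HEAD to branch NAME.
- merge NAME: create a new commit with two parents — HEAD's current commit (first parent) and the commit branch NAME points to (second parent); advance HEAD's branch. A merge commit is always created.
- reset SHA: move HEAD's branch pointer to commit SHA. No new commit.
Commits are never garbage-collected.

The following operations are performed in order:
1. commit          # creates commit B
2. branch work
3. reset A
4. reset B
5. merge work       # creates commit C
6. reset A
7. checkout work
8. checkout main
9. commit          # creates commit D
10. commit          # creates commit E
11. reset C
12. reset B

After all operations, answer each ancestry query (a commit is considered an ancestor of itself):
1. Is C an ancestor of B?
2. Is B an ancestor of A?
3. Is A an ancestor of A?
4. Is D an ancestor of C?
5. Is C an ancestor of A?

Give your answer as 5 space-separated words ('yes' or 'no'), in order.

Answer: no no yes no no

Derivation:
After op 1 (commit): HEAD=main@B [main=B]
After op 2 (branch): HEAD=main@B [main=B work=B]
After op 3 (reset): HEAD=main@A [main=A work=B]
After op 4 (reset): HEAD=main@B [main=B work=B]
After op 5 (merge): HEAD=main@C [main=C work=B]
After op 6 (reset): HEAD=main@A [main=A work=B]
After op 7 (checkout): HEAD=work@B [main=A work=B]
After op 8 (checkout): HEAD=main@A [main=A work=B]
After op 9 (commit): HEAD=main@D [main=D work=B]
After op 10 (commit): HEAD=main@E [main=E work=B]
After op 11 (reset): HEAD=main@C [main=C work=B]
After op 12 (reset): HEAD=main@B [main=B work=B]
ancestors(B) = {A,B}; C in? no
ancestors(A) = {A}; B in? no
ancestors(A) = {A}; A in? yes
ancestors(C) = {A,B,C}; D in? no
ancestors(A) = {A}; C in? no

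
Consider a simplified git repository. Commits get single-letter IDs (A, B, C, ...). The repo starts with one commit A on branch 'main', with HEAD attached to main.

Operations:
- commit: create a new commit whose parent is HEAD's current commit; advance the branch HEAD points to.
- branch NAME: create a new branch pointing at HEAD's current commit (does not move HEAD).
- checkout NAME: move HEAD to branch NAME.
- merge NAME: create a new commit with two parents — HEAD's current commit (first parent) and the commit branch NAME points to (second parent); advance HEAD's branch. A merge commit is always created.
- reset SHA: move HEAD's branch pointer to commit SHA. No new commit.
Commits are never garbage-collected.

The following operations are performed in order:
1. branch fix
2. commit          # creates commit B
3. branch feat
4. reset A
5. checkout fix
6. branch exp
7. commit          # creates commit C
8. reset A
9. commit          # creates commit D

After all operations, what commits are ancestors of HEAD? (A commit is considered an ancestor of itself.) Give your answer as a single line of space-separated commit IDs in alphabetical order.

Answer: A D

Derivation:
After op 1 (branch): HEAD=main@A [fix=A main=A]
After op 2 (commit): HEAD=main@B [fix=A main=B]
After op 3 (branch): HEAD=main@B [feat=B fix=A main=B]
After op 4 (reset): HEAD=main@A [feat=B fix=A main=A]
After op 5 (checkout): HEAD=fix@A [feat=B fix=A main=A]
After op 6 (branch): HEAD=fix@A [exp=A feat=B fix=A main=A]
After op 7 (commit): HEAD=fix@C [exp=A feat=B fix=C main=A]
After op 8 (reset): HEAD=fix@A [exp=A feat=B fix=A main=A]
After op 9 (commit): HEAD=fix@D [exp=A feat=B fix=D main=A]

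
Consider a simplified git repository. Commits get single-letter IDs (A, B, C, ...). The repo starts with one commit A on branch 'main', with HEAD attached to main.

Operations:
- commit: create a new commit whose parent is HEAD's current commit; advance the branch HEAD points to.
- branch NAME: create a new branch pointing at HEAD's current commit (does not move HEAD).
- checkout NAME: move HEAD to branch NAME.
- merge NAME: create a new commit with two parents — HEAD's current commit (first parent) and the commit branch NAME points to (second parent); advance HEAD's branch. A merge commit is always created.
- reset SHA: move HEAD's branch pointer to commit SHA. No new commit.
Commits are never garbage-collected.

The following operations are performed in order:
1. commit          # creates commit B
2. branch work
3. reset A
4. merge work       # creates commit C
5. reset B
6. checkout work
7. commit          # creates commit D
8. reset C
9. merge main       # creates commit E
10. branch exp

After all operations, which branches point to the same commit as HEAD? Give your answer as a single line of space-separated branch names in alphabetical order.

Answer: exp work

Derivation:
After op 1 (commit): HEAD=main@B [main=B]
After op 2 (branch): HEAD=main@B [main=B work=B]
After op 3 (reset): HEAD=main@A [main=A work=B]
After op 4 (merge): HEAD=main@C [main=C work=B]
After op 5 (reset): HEAD=main@B [main=B work=B]
After op 6 (checkout): HEAD=work@B [main=B work=B]
After op 7 (commit): HEAD=work@D [main=B work=D]
After op 8 (reset): HEAD=work@C [main=B work=C]
After op 9 (merge): HEAD=work@E [main=B work=E]
After op 10 (branch): HEAD=work@E [exp=E main=B work=E]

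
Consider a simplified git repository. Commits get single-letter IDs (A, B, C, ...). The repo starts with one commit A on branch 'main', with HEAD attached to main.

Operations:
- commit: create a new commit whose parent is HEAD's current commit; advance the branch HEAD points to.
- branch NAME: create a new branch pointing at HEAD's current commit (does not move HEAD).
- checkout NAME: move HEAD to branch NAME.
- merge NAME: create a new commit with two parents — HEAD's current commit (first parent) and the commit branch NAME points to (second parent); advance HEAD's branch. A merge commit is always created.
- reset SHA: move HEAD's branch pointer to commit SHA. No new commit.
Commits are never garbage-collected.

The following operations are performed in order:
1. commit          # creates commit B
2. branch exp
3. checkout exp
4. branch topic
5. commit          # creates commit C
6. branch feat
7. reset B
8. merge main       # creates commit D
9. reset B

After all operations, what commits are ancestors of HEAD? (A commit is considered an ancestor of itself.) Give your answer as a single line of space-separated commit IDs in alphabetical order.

After op 1 (commit): HEAD=main@B [main=B]
After op 2 (branch): HEAD=main@B [exp=B main=B]
After op 3 (checkout): HEAD=exp@B [exp=B main=B]
After op 4 (branch): HEAD=exp@B [exp=B main=B topic=B]
After op 5 (commit): HEAD=exp@C [exp=C main=B topic=B]
After op 6 (branch): HEAD=exp@C [exp=C feat=C main=B topic=B]
After op 7 (reset): HEAD=exp@B [exp=B feat=C main=B topic=B]
After op 8 (merge): HEAD=exp@D [exp=D feat=C main=B topic=B]
After op 9 (reset): HEAD=exp@B [exp=B feat=C main=B topic=B]

Answer: A B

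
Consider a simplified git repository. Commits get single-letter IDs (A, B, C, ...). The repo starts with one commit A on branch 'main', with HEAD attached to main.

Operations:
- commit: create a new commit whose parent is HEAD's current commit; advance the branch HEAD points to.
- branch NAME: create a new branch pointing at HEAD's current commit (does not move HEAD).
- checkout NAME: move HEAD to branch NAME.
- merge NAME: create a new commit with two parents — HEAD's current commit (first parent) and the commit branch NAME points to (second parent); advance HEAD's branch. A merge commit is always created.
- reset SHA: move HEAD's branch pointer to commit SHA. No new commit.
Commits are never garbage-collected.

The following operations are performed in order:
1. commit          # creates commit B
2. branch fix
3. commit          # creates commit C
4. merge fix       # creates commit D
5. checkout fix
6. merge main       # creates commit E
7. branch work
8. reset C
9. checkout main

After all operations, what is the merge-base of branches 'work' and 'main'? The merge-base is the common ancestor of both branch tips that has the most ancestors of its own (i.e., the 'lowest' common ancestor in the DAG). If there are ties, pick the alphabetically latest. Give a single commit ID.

Answer: D

Derivation:
After op 1 (commit): HEAD=main@B [main=B]
After op 2 (branch): HEAD=main@B [fix=B main=B]
After op 3 (commit): HEAD=main@C [fix=B main=C]
After op 4 (merge): HEAD=main@D [fix=B main=D]
After op 5 (checkout): HEAD=fix@B [fix=B main=D]
After op 6 (merge): HEAD=fix@E [fix=E main=D]
After op 7 (branch): HEAD=fix@E [fix=E main=D work=E]
After op 8 (reset): HEAD=fix@C [fix=C main=D work=E]
After op 9 (checkout): HEAD=main@D [fix=C main=D work=E]
ancestors(work=E): ['A', 'B', 'C', 'D', 'E']
ancestors(main=D): ['A', 'B', 'C', 'D']
common: ['A', 'B', 'C', 'D']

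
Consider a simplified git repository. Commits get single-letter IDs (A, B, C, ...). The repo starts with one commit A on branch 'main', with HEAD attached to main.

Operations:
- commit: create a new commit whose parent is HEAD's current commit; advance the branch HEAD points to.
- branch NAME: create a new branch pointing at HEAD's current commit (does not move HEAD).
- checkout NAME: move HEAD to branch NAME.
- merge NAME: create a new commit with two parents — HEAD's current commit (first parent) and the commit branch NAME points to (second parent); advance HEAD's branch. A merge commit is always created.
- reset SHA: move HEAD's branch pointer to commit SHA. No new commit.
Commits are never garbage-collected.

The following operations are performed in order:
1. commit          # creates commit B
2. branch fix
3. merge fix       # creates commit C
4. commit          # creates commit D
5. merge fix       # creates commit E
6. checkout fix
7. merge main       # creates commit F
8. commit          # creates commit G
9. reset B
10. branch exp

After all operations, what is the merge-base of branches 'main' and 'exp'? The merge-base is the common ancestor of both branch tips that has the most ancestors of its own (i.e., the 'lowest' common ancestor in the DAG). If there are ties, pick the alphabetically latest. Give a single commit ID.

Answer: B

Derivation:
After op 1 (commit): HEAD=main@B [main=B]
After op 2 (branch): HEAD=main@B [fix=B main=B]
After op 3 (merge): HEAD=main@C [fix=B main=C]
After op 4 (commit): HEAD=main@D [fix=B main=D]
After op 5 (merge): HEAD=main@E [fix=B main=E]
After op 6 (checkout): HEAD=fix@B [fix=B main=E]
After op 7 (merge): HEAD=fix@F [fix=F main=E]
After op 8 (commit): HEAD=fix@G [fix=G main=E]
After op 9 (reset): HEAD=fix@B [fix=B main=E]
After op 10 (branch): HEAD=fix@B [exp=B fix=B main=E]
ancestors(main=E): ['A', 'B', 'C', 'D', 'E']
ancestors(exp=B): ['A', 'B']
common: ['A', 'B']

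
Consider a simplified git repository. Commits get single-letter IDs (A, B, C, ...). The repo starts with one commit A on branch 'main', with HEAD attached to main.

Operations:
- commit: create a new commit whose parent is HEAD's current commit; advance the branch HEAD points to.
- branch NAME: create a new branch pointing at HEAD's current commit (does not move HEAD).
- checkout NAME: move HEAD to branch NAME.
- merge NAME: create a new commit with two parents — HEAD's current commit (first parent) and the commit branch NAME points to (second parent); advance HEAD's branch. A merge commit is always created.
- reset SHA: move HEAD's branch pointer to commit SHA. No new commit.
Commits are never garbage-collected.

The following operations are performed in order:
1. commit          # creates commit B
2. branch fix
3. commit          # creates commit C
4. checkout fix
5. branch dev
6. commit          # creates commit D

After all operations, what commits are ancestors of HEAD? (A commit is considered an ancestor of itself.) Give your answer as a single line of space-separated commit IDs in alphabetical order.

After op 1 (commit): HEAD=main@B [main=B]
After op 2 (branch): HEAD=main@B [fix=B main=B]
After op 3 (commit): HEAD=main@C [fix=B main=C]
After op 4 (checkout): HEAD=fix@B [fix=B main=C]
After op 5 (branch): HEAD=fix@B [dev=B fix=B main=C]
After op 6 (commit): HEAD=fix@D [dev=B fix=D main=C]

Answer: A B D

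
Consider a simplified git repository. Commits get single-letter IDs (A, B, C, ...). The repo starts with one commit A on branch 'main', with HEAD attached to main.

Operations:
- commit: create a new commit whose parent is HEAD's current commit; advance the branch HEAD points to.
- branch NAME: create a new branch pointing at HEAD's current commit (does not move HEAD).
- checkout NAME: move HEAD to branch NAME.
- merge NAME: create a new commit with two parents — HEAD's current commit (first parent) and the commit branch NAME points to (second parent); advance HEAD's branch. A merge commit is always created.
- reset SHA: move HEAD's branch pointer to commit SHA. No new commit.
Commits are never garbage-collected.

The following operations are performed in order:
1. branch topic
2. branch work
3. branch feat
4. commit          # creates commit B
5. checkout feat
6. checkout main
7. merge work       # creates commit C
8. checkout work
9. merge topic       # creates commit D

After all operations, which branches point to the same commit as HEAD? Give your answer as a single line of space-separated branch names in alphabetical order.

Answer: work

Derivation:
After op 1 (branch): HEAD=main@A [main=A topic=A]
After op 2 (branch): HEAD=main@A [main=A topic=A work=A]
After op 3 (branch): HEAD=main@A [feat=A main=A topic=A work=A]
After op 4 (commit): HEAD=main@B [feat=A main=B topic=A work=A]
After op 5 (checkout): HEAD=feat@A [feat=A main=B topic=A work=A]
After op 6 (checkout): HEAD=main@B [feat=A main=B topic=A work=A]
After op 7 (merge): HEAD=main@C [feat=A main=C topic=A work=A]
After op 8 (checkout): HEAD=work@A [feat=A main=C topic=A work=A]
After op 9 (merge): HEAD=work@D [feat=A main=C topic=A work=D]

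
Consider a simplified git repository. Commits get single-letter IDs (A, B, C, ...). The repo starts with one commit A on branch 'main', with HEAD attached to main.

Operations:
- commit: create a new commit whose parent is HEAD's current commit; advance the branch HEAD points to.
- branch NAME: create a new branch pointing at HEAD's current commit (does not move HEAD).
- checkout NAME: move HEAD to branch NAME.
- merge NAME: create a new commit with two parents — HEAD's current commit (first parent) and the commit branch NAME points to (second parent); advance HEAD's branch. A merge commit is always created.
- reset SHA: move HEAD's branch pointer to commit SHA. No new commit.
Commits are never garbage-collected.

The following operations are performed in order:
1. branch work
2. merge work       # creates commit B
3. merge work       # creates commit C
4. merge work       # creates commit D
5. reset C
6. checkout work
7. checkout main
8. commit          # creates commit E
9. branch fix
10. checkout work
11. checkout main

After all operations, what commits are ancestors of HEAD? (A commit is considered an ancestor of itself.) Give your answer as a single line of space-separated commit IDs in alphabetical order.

After op 1 (branch): HEAD=main@A [main=A work=A]
After op 2 (merge): HEAD=main@B [main=B work=A]
After op 3 (merge): HEAD=main@C [main=C work=A]
After op 4 (merge): HEAD=main@D [main=D work=A]
After op 5 (reset): HEAD=main@C [main=C work=A]
After op 6 (checkout): HEAD=work@A [main=C work=A]
After op 7 (checkout): HEAD=main@C [main=C work=A]
After op 8 (commit): HEAD=main@E [main=E work=A]
After op 9 (branch): HEAD=main@E [fix=E main=E work=A]
After op 10 (checkout): HEAD=work@A [fix=E main=E work=A]
After op 11 (checkout): HEAD=main@E [fix=E main=E work=A]

Answer: A B C E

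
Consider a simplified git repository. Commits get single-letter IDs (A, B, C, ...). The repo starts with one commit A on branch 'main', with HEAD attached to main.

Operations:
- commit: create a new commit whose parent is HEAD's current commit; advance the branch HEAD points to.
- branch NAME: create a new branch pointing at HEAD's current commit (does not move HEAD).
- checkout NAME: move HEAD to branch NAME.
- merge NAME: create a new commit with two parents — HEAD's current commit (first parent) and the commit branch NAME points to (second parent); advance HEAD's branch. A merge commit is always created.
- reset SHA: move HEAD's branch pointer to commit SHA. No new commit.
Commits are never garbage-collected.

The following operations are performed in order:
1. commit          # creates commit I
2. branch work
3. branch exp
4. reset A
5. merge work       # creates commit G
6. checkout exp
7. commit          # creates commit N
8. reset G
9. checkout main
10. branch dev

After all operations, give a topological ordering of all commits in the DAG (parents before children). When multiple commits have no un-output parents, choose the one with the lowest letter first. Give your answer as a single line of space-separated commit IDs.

After op 1 (commit): HEAD=main@I [main=I]
After op 2 (branch): HEAD=main@I [main=I work=I]
After op 3 (branch): HEAD=main@I [exp=I main=I work=I]
After op 4 (reset): HEAD=main@A [exp=I main=A work=I]
After op 5 (merge): HEAD=main@G [exp=I main=G work=I]
After op 6 (checkout): HEAD=exp@I [exp=I main=G work=I]
After op 7 (commit): HEAD=exp@N [exp=N main=G work=I]
After op 8 (reset): HEAD=exp@G [exp=G main=G work=I]
After op 9 (checkout): HEAD=main@G [exp=G main=G work=I]
After op 10 (branch): HEAD=main@G [dev=G exp=G main=G work=I]
commit A: parents=[]
commit G: parents=['A', 'I']
commit I: parents=['A']
commit N: parents=['I']

Answer: A I G N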